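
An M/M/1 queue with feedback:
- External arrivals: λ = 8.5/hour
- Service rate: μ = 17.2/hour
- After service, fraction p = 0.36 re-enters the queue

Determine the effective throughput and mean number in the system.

Effective arrival rate: λ_eff = λ/(1-p) = 8.5/(1-0.36) = 8.5/0.64 = 13.28125
ρ = λ_eff/μ = 13.28125/17.2 = 0.77217
L = ρ/(1-ρ) = 0.77217/(1-0.77217) = 3.3892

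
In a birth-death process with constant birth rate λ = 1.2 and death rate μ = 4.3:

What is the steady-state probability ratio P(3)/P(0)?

For constant rates: P(n)/P(0) = (λ/μ)^n
P(3)/P(0) = (1.2/4.3)^3 = 0.27907^3 = 0.02173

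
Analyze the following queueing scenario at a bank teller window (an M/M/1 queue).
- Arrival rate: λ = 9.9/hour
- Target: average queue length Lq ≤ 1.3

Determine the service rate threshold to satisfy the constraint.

For M/M/1: Lq = λ²/(μ(μ-λ))
Need Lq ≤ 1.3, i.e. μ(μ-λ) ≥ λ²/1.3
μ² - 9.9μ - 98.01/1.3 ≥ 0  →  μ² - 9.9μ - 75.3923 ≥ 0
Quadratic formula (positive root): μ = [λ + √(λ² + 4×75.3923)]/2
Discriminant: 98.01 + 4×75.3923 = 399.5792, √399.5792 = 19.9895
μ ≥ (9.9 + 19.9895)/2 = 14.9447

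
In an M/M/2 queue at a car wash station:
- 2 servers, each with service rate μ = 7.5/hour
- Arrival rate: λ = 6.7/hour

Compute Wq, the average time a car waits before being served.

Traffic intensity: ρ = λ/(cμ) = 6.7/(2×7.5) = 0.4467
Since ρ = 0.4467 < 1, system is stable.
Offered load a = λ/μ = cρ = 6.7/7.5 = 0.8933
P₀ = [ Σₙ₌₀^1 aⁿ/n! + a^2/(2!(1-ρ)) ]⁻¹
Σ = a^0/0! + a^1/1! = 1.0000 + 0.8933 = 1.8933
a^2/(2!(1-ρ)) = 0.7980/(2 × 0.5533) = 0.7211
P₀ = 1/(1.8933 + 0.7211) = 0.3825
Lq = P₀·a^2·ρ / (2!(1-ρ)²) = 0.38249 × 0.79804 × 0.44667 / (2 × 0.30618) = 0.2227
Wq = Lq/λ = 0.22265/6.7 = 0.03323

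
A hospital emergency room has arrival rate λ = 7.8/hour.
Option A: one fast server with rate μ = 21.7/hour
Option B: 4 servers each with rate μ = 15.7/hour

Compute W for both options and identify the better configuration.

Option A: single server μ = 21.7 (M/M/1)
  ρ_A = 7.8/21.7 = 0.3594
  W_A = 1/(μ-λ) = 1/(21.7-7.8) = 1/13.90 = 0.07194

Option B: 4 servers μ = 15.7 (M/M/4)
  ρ_B = λ/(cμ) = 7.8/(4×15.7) = 0.1242
  Offered load a = λ/μ = cρ = 7.8/15.7 = 0.4968
  P₀ = [ Σₙ₌₀^3 aⁿ/n! + a^4/(4!(1-ρ)) ]⁻¹
  Σ = a^0/0! + a^1/1! + a^2/2! + a^3/3! = 1.0000 + 0.49682 + 0.12341 + 0.020438 = 1.6407
  a^4/(4!(1-ρ)) = 0.06092/(24 × 0.8758) = 0.002898
  P₀ = 1/(1.6407 + 0.002898) = 0.6084
  Lq = P₀·a^4·ρ / (4!(1-ρ)²) = 0.6084 × 0.06092 × 0.1242 / (24 × 0.7670) = 0.0002501
  Wq_B = Lq/λ = 0.0002501/7.8 = 0.000032064
  W_B = Wq_B + 1/μ = 0.000032064 + 0.063694 = 0.06373

Since W_B = 0.06373 < W_A = 0.07194, Option B (multiple servers) has the shorter time in system.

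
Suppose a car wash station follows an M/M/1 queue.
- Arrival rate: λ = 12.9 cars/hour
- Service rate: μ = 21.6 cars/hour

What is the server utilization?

Server utilization: ρ = λ/μ
ρ = 12.9/21.6 = 0.5972
The server is busy 59.72% of the time.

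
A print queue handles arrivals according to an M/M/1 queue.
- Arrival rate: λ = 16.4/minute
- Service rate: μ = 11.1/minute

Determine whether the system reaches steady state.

Stability requires ρ = λ/(cμ) < 1
ρ = 16.4/(1 × 11.1) = 16.4/11.10 = 1.4775
Since 1.4775 ≥ 1, the system is UNSTABLE.
Queue grows without bound. Need μ > λ = 16.4.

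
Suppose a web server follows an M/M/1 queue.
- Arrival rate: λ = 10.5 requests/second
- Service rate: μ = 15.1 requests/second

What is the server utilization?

Server utilization: ρ = λ/μ
ρ = 10.5/15.1 = 0.6954
The server is busy 69.54% of the time.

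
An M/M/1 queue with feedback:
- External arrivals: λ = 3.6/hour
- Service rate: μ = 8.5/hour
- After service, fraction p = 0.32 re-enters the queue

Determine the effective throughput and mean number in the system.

Effective arrival rate: λ_eff = λ/(1-p) = 3.6/(1-0.32) = 3.6/0.68 = 5.2941
ρ = λ_eff/μ = 5.2941/8.5 = 0.62284
L = ρ/(1-ρ) = 0.62284/(1-0.62284) = 1.6514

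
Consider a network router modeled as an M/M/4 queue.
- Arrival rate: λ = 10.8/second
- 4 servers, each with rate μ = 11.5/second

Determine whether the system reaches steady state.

Stability requires ρ = λ/(cμ) < 1
ρ = 10.8/(4 × 11.5) = 10.8/46.00 = 0.2348
Since 0.2348 < 1, the system is STABLE.
The servers are busy 23.48% of the time.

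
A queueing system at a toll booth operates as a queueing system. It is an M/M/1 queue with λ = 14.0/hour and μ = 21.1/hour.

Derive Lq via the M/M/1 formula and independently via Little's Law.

Method 1 (direct): Lq = λ²/(μ(μ-λ)) = 196.00/(21.1 × 7.10) = 1.3083

Method 2 (Little's Law):
W = 1/(μ-λ) = 1/7.10 = 0.140845
Wq = W - 1/μ = 0.140845 - 0.0473934 = 0.09345
Lq = λWq = 14.0 × 0.09345 = 1.3083 ✔ (matches Method 1)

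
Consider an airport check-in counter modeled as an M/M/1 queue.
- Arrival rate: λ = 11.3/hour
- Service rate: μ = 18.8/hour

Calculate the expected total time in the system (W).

First, compute utilization: ρ = λ/μ = 11.3/18.8 = 0.6011
For M/M/1: W = 1/(μ-λ)
W = 1/(18.8-11.3) = 1/7.50
W = 0.1333 hours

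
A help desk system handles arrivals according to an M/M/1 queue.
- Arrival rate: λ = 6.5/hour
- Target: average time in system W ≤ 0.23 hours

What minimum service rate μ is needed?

For M/M/1: W = 1/(μ-λ)
Need W ≤ 0.23, so 1/(μ-λ) ≤ 0.23
μ - λ ≥ 1/0.23 = 4.3478
μ ≥ 6.5 + 4.3478 = 10.8478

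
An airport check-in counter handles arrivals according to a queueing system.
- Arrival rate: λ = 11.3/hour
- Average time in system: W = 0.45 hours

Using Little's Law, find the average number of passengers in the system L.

Little's Law: L = λW
L = 11.3 × 0.45 = 5.0850 passengers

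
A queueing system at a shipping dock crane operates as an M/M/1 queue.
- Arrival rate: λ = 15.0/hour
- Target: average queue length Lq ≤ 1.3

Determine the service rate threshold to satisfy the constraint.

For M/M/1: Lq = λ²/(μ(μ-λ))
Need Lq ≤ 1.3, i.e. μ(μ-λ) ≥ λ²/1.3
μ² - 15.0μ - 225.00/1.3 ≥ 0  →  μ² - 15.0μ - 173.07692 ≥ 0
Quadratic formula (positive root): μ = [λ + √(λ² + 4×173.07692)]/2
Discriminant: 225.00 + 4×173.07692 = 917.3077, √917.3077 = 30.2871
μ ≥ (15.0 + 30.2871)/2 = 22.6435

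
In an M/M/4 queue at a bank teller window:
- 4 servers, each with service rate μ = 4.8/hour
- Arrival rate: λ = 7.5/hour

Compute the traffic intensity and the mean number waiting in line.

Traffic intensity: ρ = λ/(cμ) = 7.5/(4×4.8) = 0.3906
Since ρ = 0.3906 < 1, system is stable.
Offered load a = λ/μ = cρ = 7.5/4.8 = 1.5625
P₀ = [ Σₙ₌₀^3 aⁿ/n! + a^4/(4!(1-ρ)) ]⁻¹
Σ = a^0/0! + a^1/1! + a^2/2! + a^3/3! = 1.0000 + 1.5625 + 1.2207 + 0.6358 = 4.4190
a^4/(4!(1-ρ)) = 5.9605/(24 × 0.60938) = 0.4076
P₀ = 1/(4.4190 + 0.4076) = 0.2072
Lq = P₀·a^4·ρ / (4!(1-ρ)²) = 0.2072 × 5.9605 × 0.3906 / (24 × 0.3713) = 0.05413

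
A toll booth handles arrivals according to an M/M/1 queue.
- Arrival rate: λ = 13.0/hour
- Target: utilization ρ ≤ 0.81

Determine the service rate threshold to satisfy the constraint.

ρ = λ/μ, so μ = λ/ρ
μ ≥ 13.0/0.81 = 16.0494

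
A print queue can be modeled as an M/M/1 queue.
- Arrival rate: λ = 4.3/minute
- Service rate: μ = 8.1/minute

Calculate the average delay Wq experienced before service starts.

First, compute utilization: ρ = λ/μ = 4.3/8.1 = 0.5309
For M/M/1: Wq = λ/(μ(μ-λ))
Wq = 4.3/(8.1 × (8.1-4.3))
Wq = 4.3/(8.1 × 3.80)
Wq = 0.1397 minutes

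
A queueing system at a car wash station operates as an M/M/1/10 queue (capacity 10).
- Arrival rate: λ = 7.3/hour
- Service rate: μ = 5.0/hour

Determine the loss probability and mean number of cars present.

ρ = λ/μ = 7.3/5.0 = 1.4600
P₀ = (1-ρ)/(1-ρ^(K+1)) = (1-1.4600)/(1-1.4600^11) = -0.4600/-63.2512 = 0.007273
P_K = P₀×ρ^K = 0.00727259 × 1.4600^10 = 0.00727259 × 44.0077 = 0.3200
Blocking probability P_10 = 0.3200 (32.00%)
L = ρ[1 - (K+1)ρ^K + Kρ^(K+1)] / [(1-ρ)(1-ρ^(K+1))]
L = 1.4600 × (1 - 11×44.0077 + 10×64.2512) / ((1 - 1.4600) × (1 - 64.2512)) = 8.0000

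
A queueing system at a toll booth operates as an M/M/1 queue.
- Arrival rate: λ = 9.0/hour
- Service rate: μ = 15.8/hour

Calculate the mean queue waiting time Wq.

First, compute utilization: ρ = λ/μ = 9.0/15.8 = 0.5696
For M/M/1: Wq = λ/(μ(μ-λ))
Wq = 9.0/(15.8 × (15.8-9.0))
Wq = 9.0/(15.8 × 6.80)
Wq = 0.08377 hours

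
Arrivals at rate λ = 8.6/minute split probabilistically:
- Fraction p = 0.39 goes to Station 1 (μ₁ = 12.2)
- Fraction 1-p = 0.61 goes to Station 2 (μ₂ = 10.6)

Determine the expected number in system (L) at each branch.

Effective rates: λ₁ = 8.6×0.39 = 3.354, λ₂ = 8.6×0.61 = 5.246
Station 1: ρ₁ = 3.354/12.2 = 0.27492, L₁ = ρ₁/(1-ρ₁) = 0.27492/(1-0.27492) = 0.3792
Station 2: ρ₂ = 5.246/10.6 = 0.4949, L₂ = ρ₂/(1-ρ₂) = 0.4949/(1-0.4949) = 0.9798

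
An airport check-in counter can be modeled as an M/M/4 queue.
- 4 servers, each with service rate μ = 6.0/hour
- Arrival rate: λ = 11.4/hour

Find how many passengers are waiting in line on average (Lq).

Traffic intensity: ρ = λ/(cμ) = 11.4/(4×6.0) = 0.4750
Since ρ = 0.4750 < 1, system is stable.
Offered load a = λ/μ = cρ = 11.4/6.0 = 1.9000
P₀ = [ Σₙ₌₀^3 aⁿ/n! + a^4/(4!(1-ρ)) ]⁻¹
Σ = a^0/0! + a^1/1! + a^2/2! + a^3/3! = 1.0000 + 1.9000 + 1.8050 + 1.1432 = 5.8482
a^4/(4!(1-ρ)) = 13.0321/(24 × 0.5250) = 1.0343
P₀ = 1/(5.8482 + 1.0343) = 0.1453
Lq = P₀·a^4·ρ / (4!(1-ρ)²) = 0.1453 × 13.0321 × 0.4750 / (24 × 0.2756) = 0.1360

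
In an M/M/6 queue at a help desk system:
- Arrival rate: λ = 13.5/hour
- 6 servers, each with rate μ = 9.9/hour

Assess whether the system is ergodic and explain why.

Stability requires ρ = λ/(cμ) < 1
ρ = 13.5/(6 × 9.9) = 13.5/59.40 = 0.2273
Since 0.2273 < 1, the system is STABLE.
The servers are busy 22.73% of the time.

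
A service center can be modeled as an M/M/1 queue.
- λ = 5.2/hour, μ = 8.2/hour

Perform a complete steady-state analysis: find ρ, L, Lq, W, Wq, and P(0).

Step 1: ρ = λ/μ = 5.2/8.2 = 0.6341
Step 2: L = λ/(μ-λ) = 5.2/3.00 = 1.7333
Step 3: Lq = λ²/(μ(μ-λ)) = 27.04/(8.2×3.00) = 1.0992
Step 4: W = 1/(μ-λ) = 1/3.00 = 0.33333
Step 5: Wq = λ/(μ(μ-λ)) = 5.2/(8.2×3.00) = 0.2114
Step 6: P(0) = 1-ρ = 0.3659
Verify: L = λW = 5.2×0.33333 = 1.7333 ✔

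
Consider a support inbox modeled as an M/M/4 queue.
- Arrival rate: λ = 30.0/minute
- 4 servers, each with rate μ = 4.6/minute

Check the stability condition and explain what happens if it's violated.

Stability requires ρ = λ/(cμ) < 1
ρ = 30.0/(4 × 4.6) = 30.0/18.40 = 1.6304
Since 1.6304 ≥ 1, the system is UNSTABLE.
Need c > λ/μ = 30.0/4.6 = 6.52.
Minimum servers needed: c = 7.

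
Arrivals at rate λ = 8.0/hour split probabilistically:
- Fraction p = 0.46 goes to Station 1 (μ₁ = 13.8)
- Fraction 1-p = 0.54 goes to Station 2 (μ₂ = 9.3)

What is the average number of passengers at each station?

Effective rates: λ₁ = 8.0×0.46 = 3.68, λ₂ = 8.0×0.54 = 4.32
Station 1: ρ₁ = 3.68/13.8 = 0.26667, L₁ = ρ₁/(1-ρ₁) = 0.26667/(1-0.26667) = 0.3636
Station 2: ρ₂ = 4.32/9.3 = 0.46452, L₂ = ρ₂/(1-ρ₂) = 0.46452/(1-0.46452) = 0.8675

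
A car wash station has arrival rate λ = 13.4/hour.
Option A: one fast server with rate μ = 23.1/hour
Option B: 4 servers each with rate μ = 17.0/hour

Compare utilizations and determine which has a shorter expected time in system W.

Option A: single server μ = 23.1 (M/M/1)
  ρ_A = 13.4/23.1 = 0.5801
  W_A = 1/(μ-λ) = 1/(23.1-13.4) = 1/9.70 = 0.1031

Option B: 4 servers μ = 17.0 (M/M/4)
  ρ_B = λ/(cμ) = 13.4/(4×17.0) = 0.1971
  Offered load a = λ/μ = cρ = 13.4/17.0 = 0.7882
  P₀ = [ Σₙ₌₀^3 aⁿ/n! + a^4/(4!(1-ρ)) ]⁻¹
  Σ = a^0/0! + a^1/1! + a^2/2! + a^3/3! = 1.0000 + 0.7882 + 0.3107 + 0.08162 = 2.1805
  a^4/(4!(1-ρ)) = 0.3860/(24 × 0.8029) = 0.02003
  P₀ = 1/(2.1805 + 0.02003) = 0.4544
  Lq = P₀·a^4·ρ / (4!(1-ρ)²) = 0.4544 × 0.3860 × 0.1971 / (24 × 0.6447) = 0.002234
  Wq_B = Lq/λ = 0.002234/13.4 = 0.0001667
  W_B = Wq_B + 1/μ = 0.0001667 + 0.05882 = 0.05899

Since W_B = 0.05899 < W_A = 0.1031, Option B (multiple servers) has the shorter time in system.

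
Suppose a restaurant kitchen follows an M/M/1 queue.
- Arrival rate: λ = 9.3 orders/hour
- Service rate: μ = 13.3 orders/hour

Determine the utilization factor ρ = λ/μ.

Server utilization: ρ = λ/μ
ρ = 9.3/13.3 = 0.6992
The server is busy 69.92% of the time.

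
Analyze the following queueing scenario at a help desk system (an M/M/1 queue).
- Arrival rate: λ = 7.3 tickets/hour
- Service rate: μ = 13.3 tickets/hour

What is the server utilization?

Server utilization: ρ = λ/μ
ρ = 7.3/13.3 = 0.5489
The server is busy 54.89% of the time.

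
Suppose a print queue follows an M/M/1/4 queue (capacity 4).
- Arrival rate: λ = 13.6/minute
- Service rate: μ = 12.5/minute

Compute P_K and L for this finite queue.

ρ = λ/μ = 13.6/12.5 = 1.0880
P₀ = (1-ρ)/(1-ρ^(K+1)) = (1-1.0880)/(1-1.0880^5) = -0.088000/-0.52456 = 0.1678
P_K = P₀×ρ^K = 0.1678 × 1.0880^4 = 0.1678 × 1.4012 = 0.2351
Blocking probability P_4 = 0.2351 (23.51%)
L = ρ[1 - (K+1)ρ^K + Kρ^(K+1)] / [(1-ρ)(1-ρ^(K+1))]
L = 1.0880 × (1 - 5×1.40125 + 4×1.52456) / ((1 - 1.0880) × (1 - 1.52456)) = 2.1682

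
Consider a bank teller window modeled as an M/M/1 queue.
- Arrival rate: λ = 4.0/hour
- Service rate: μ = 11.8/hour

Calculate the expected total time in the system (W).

First, compute utilization: ρ = λ/μ = 4.0/11.8 = 0.3390
For M/M/1: W = 1/(μ-λ)
W = 1/(11.8-4.0) = 1/7.80
W = 0.1282 hours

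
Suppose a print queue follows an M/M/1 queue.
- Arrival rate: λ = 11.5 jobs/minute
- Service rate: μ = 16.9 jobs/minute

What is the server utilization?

Server utilization: ρ = λ/μ
ρ = 11.5/16.9 = 0.6805
The server is busy 68.05% of the time.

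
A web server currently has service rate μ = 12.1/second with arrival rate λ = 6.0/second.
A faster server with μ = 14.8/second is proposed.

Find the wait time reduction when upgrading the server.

System 1: ρ₁ = 6.0/12.1 = 0.4959, W₁ = 1/(12.1-6.0) = 0.16393
System 2: ρ₂ = 6.0/14.8 = 0.4054, W₂ = 1/(14.8-6.0) = 0.11364
Improvement: (W₁-W₂)/W₁ = (0.16393-0.11364)/0.16393 = 30.68%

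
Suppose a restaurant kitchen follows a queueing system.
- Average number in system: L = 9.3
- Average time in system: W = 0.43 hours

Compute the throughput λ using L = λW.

Little's Law: L = λW, so λ = L/W
λ = 9.3/0.43 = 21.6279 orders/hour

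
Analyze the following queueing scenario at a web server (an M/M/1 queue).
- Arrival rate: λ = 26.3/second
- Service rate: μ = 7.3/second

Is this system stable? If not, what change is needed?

Stability requires ρ = λ/(cμ) < 1
ρ = 26.3/(1 × 7.3) = 26.3/7.30 = 3.6027
Since 3.6027 ≥ 1, the system is UNSTABLE.
Queue grows without bound. Need μ > λ = 26.3.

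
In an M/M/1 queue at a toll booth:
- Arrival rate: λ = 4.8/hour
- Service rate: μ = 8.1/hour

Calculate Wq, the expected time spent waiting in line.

First, compute utilization: ρ = λ/μ = 4.8/8.1 = 0.5926
For M/M/1: Wq = λ/(μ(μ-λ))
Wq = 4.8/(8.1 × (8.1-4.8))
Wq = 4.8/(8.1 × 3.30)
Wq = 0.1796 hours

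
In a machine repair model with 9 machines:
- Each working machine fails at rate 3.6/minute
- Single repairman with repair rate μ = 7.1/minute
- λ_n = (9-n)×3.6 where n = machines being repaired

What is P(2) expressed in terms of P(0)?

P(2)/P(0) = ∏_{i=0}^{2-1} λ_i/μ_{i+1}
= (9-0)×3.6/7.1 × (9-1)×3.6/7.1
= 18.5106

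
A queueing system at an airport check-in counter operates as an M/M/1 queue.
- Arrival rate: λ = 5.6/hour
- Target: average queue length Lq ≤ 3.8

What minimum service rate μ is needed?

For M/M/1: Lq = λ²/(μ(μ-λ))
Need Lq ≤ 3.8, i.e. μ(μ-λ) ≥ λ²/3.8
μ² - 5.6μ - 31.36/3.8 ≥ 0  →  μ² - 5.6μ - 8.25263 ≥ 0
Quadratic formula (positive root): μ = [λ + √(λ² + 4×8.25263)]/2
Discriminant: 31.36 + 4×8.25263 = 64.3705, √64.3705 = 8.02312
μ ≥ (5.6 + 8.02312)/2 = 6.8116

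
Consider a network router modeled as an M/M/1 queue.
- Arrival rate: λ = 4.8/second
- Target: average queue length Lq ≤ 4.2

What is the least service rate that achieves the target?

For M/M/1: Lq = λ²/(μ(μ-λ))
Need Lq ≤ 4.2, i.e. μ(μ-λ) ≥ λ²/4.2
μ² - 4.8μ - 23.04/4.2 ≥ 0  →  μ² - 4.8μ - 5.485714 ≥ 0
Quadratic formula (positive root): μ = [λ + √(λ² + 4×5.485714)]/2
Discriminant: 23.04 + 4×5.485714 = 44.9829, √44.9829 = 6.70693
μ ≥ (4.8 + 6.70693)/2 = 5.7535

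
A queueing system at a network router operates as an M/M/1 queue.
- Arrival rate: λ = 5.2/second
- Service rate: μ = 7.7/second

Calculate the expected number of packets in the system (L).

ρ = λ/μ = 5.2/7.7 = 0.6753
For M/M/1: L = λ/(μ-λ)
L = 5.2/(7.7-5.2) = 5.2/2.50
L = 2.0800 packets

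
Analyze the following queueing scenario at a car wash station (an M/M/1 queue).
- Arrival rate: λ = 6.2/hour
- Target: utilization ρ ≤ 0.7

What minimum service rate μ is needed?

ρ = λ/μ, so μ = λ/ρ
μ ≥ 6.2/0.7 = 8.8571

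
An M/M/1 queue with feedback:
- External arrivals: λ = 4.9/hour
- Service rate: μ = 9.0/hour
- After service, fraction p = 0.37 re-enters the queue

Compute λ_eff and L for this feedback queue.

Effective arrival rate: λ_eff = λ/(1-p) = 4.9/(1-0.37) = 4.9/0.63 = 7.7777778
ρ = λ_eff/μ = 7.7777778/9.0 = 0.8641975
L = ρ/(1-ρ) = 0.8641975/(1-0.8641975) = 6.3636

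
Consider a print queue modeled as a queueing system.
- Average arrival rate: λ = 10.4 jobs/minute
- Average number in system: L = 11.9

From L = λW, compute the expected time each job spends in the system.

Little's Law: L = λW, so W = L/λ
W = 11.9/10.4 = 1.1442 minutes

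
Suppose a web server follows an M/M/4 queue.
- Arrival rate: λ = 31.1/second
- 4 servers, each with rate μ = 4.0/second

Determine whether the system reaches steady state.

Stability requires ρ = λ/(cμ) < 1
ρ = 31.1/(4 × 4.0) = 31.1/16.00 = 1.9438
Since 1.9438 ≥ 1, the system is UNSTABLE.
Need c > λ/μ = 31.1/4.0 = 7.78.
Minimum servers needed: c = 8.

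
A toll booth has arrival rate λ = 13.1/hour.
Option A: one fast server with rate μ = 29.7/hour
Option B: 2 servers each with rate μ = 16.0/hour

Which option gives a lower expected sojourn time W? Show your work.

Option A: single server μ = 29.7 (M/M/1)
  ρ_A = 13.1/29.7 = 0.4411
  W_A = 1/(μ-λ) = 1/(29.7-13.1) = 1/16.60 = 0.06024

Option B: 2 servers μ = 16.0 (M/M/2)
  ρ_B = λ/(cμ) = 13.1/(2×16.0) = 0.4094
  Offered load a = λ/μ = cρ = 13.1/16.0 = 0.8187
  P₀ = [ Σₙ₌₀^1 aⁿ/n! + a^2/(2!(1-ρ)) ]⁻¹
  Σ = a^0/0! + a^1/1! = 1.0000 + 0.81875 = 1.8188
  a^2/(2!(1-ρ)) = 0.67035/(2 × 0.59062) = 0.5675
  P₀ = 1/(1.8188 + 0.5675) = 0.4191
  Lq = P₀·a^2·ρ / (2!(1-ρ)²) = 0.41907 × 0.67035 × 0.40937 / (2 × 0.34884) = 0.1648
  Wq_B = Lq/λ = 0.1648/13.1 = 0.01258
  W_B = Wq_B + 1/μ = 0.01258 + 0.06250 = 0.07508

Since W_A = 0.06024 < W_B = 0.07508, Option A (single fast server) has the shorter time in system.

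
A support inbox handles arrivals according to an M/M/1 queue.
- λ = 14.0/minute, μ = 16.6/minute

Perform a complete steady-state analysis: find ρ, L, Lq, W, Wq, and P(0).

Step 1: ρ = λ/μ = 14.0/16.6 = 0.8434
Step 2: L = λ/(μ-λ) = 14.0/2.60 = 5.3846
Step 3: Lq = λ²/(μ(μ-λ)) = 196.00/(16.6×2.60) = 4.5412
Step 4: W = 1/(μ-λ) = 1/2.60 = 0.384615
Step 5: Wq = λ/(μ(μ-λ)) = 14.0/(16.6×2.60) = 0.3244
Step 6: P(0) = 1-ρ = 0.1566
Verify: L = λW = 14.0×0.384615 = 5.3846 ✔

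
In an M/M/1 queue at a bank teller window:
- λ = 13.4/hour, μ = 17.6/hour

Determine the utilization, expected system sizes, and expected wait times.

Step 1: ρ = λ/μ = 13.4/17.6 = 0.7614
Step 2: L = λ/(μ-λ) = 13.4/4.20 = 3.1905
Step 3: Lq = λ²/(μ(μ-λ)) = 179.56/(17.6×4.20) = 2.4291
Step 4: W = 1/(μ-λ) = 1/4.20 = 0.2381
Step 5: Wq = λ/(μ(μ-λ)) = 13.4/(17.6×4.20) = 0.1813
Step 6: P(0) = 1-ρ = 0.2386
Verify: L = λW = 13.4×0.2381 = 3.1905 ✔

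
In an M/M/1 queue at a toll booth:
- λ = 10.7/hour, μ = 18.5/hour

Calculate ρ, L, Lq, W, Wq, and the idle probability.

Step 1: ρ = λ/μ = 10.7/18.5 = 0.5784
Step 2: L = λ/(μ-λ) = 10.7/7.80 = 1.3718
Step 3: Lq = λ²/(μ(μ-λ)) = 114.49/(18.5×7.80) = 0.7934
Step 4: W = 1/(μ-λ) = 1/7.80 = 0.12821
Step 5: Wq = λ/(μ(μ-λ)) = 10.7/(18.5×7.80) = 0.07415
Step 6: P(0) = 1-ρ = 0.4216
Verify: L = λW = 10.7×0.12821 = 1.3718 ✔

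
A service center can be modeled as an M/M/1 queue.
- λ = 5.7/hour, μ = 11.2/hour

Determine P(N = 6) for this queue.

ρ = λ/μ = 5.7/11.2 = 0.50893
P(n) = (1-ρ)ρⁿ
P(6) = (1-0.50893) × 0.50893^6
P(6) = 0.49107 × 0.017376
P(6) = 0.008533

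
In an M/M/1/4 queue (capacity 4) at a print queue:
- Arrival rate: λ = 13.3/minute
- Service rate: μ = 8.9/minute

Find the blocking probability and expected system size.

ρ = λ/μ = 13.3/8.9 = 1.49438
P₀ = (1-ρ)/(1-ρ^(K+1)) = (1-1.49438)/(1-1.49438^5) = -0.4944/-6.4526 = 0.07662
P_K = P₀×ρ^K = 0.07662 × 1.49438^4 = 0.07662 × 4.9871 = 0.3821
Blocking probability P_4 = 0.3821 (38.21%)
L = ρ[1 - (K+1)ρ^K + Kρ^(K+1)] / [(1-ρ)(1-ρ^(K+1))]
L = 1.49438 × (1 - 5×4.987055 + 4×7.452556) / ((1 - 1.49438) × (1 - 7.452556)) = 2.7522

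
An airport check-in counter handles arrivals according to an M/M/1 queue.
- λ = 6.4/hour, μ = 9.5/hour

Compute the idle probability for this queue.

ρ = λ/μ = 6.4/9.5 = 0.6737
P(0) = 1 - ρ = 1 - 0.6737 = 0.3263
The server is idle 32.63% of the time.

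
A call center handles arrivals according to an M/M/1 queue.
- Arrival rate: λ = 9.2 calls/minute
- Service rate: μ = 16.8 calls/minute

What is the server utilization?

Server utilization: ρ = λ/μ
ρ = 9.2/16.8 = 0.5476
The server is busy 54.76% of the time.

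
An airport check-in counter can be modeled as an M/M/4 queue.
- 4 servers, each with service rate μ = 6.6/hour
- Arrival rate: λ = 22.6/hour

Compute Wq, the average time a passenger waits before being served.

Traffic intensity: ρ = λ/(cμ) = 22.6/(4×6.6) = 0.8561
Since ρ = 0.8561 < 1, system is stable.
Offered load a = λ/μ = cρ = 22.6/6.6 = 3.4242
P₀ = [ Σₙ₌₀^3 aⁿ/n! + a^4/(4!(1-ρ)) ]⁻¹
Σ = a^0/0! + a^1/1! + a^2/2! + a^3/3! = 1.0000 + 3.4242 + 5.8627 + 6.6918 = 16.9787
a^4/(4!(1-ρ)) = 137.4859/(24 × 0.1439394) = 39.7985
P₀ = 1/(16.9787 + 39.7985) = 0.01761
Lq = P₀·a^4·ρ / (4!(1-ρ)²) = 0.0176127 × 137.4859 × 0.856061 / (24 × 0.0207185) = 4.1689
Wq = Lq/λ = 4.1689/22.6 = 0.1845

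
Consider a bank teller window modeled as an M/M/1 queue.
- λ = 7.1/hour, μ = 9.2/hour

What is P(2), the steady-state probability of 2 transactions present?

ρ = λ/μ = 7.1/9.2 = 0.77174
P(n) = (1-ρ)ρⁿ
P(2) = (1-0.77174) × 0.77174^2
P(2) = 0.22826 × 0.59558
P(2) = 0.1359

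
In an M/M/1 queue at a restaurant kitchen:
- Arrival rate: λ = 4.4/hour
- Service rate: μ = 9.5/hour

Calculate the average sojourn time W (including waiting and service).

First, compute utilization: ρ = λ/μ = 4.4/9.5 = 0.4632
For M/M/1: W = 1/(μ-λ)
W = 1/(9.5-4.4) = 1/5.10
W = 0.1961 hours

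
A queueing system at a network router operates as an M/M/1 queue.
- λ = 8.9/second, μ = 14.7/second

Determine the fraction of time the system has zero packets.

ρ = λ/μ = 8.9/14.7 = 0.6054
P(0) = 1 - ρ = 1 - 0.6054 = 0.3946
The server is idle 39.46% of the time.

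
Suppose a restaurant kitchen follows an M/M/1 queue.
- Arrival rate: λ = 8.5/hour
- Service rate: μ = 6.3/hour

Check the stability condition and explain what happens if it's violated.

Stability requires ρ = λ/(cμ) < 1
ρ = 8.5/(1 × 6.3) = 8.5/6.30 = 1.3492
Since 1.3492 ≥ 1, the system is UNSTABLE.
Queue grows without bound. Need μ > λ = 8.5.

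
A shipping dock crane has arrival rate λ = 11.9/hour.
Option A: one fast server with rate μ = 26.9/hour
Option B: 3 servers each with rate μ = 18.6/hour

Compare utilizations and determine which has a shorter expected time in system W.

Option A: single server μ = 26.9 (M/M/1)
  ρ_A = 11.9/26.9 = 0.4424
  W_A = 1/(μ-λ) = 1/(26.9-11.9) = 1/15.00 = 0.06667

Option B: 3 servers μ = 18.6 (M/M/3)
  ρ_B = λ/(cμ) = 11.9/(3×18.6) = 0.2133
  Offered load a = λ/μ = cρ = 11.9/18.6 = 0.6398
  P₀ = [ Σₙ₌₀^2 aⁿ/n! + a^3/(3!(1-ρ)) ]⁻¹
  Σ = a^0/0! + a^1/1! + a^2/2! = 1.0000 + 0.63978 + 0.20466 = 1.8444
  a^3/(3!(1-ρ)) = 0.2619/(6 × 0.7867) = 0.05548
  P₀ = 1/(1.8444 + 0.05548) = 0.5263
  Lq = P₀·a^3·ρ / (3!(1-ρ)²) = 0.52634 × 0.26188 × 0.21326 / (6 × 0.61896) = 0.007915
  Wq_B = Lq/λ = 0.007915/11.9 = 0.0006651
  W_B = Wq_B + 1/μ = 0.0006651 + 0.05376 = 0.05443

Since W_B = 0.05443 < W_A = 0.06667, Option B (multiple servers) has the shorter time in system.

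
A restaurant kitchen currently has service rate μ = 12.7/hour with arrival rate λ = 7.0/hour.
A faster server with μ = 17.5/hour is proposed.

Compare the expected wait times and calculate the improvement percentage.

System 1: ρ₁ = 7.0/12.7 = 0.5512, W₁ = 1/(12.7-7.0) = 0.17544
System 2: ρ₂ = 7.0/17.5 = 0.4000, W₂ = 1/(17.5-7.0) = 0.095238
Improvement: (W₁-W₂)/W₁ = (0.17544-0.095238)/0.17544 = 45.71%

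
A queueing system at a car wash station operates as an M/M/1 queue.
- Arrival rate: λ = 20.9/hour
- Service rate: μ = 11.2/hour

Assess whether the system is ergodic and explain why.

Stability requires ρ = λ/(cμ) < 1
ρ = 20.9/(1 × 11.2) = 20.9/11.20 = 1.8661
Since 1.8661 ≥ 1, the system is UNSTABLE.
Queue grows without bound. Need μ > λ = 20.9.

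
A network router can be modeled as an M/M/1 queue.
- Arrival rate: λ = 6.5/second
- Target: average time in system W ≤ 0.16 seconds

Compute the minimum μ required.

For M/M/1: W = 1/(μ-λ)
Need W ≤ 0.16, so 1/(μ-λ) ≤ 0.16
μ - λ ≥ 1/0.16 = 6.2500
μ ≥ 6.5 + 6.2500 = 12.7500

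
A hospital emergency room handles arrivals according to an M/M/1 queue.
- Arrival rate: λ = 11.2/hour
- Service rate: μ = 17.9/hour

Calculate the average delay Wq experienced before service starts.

First, compute utilization: ρ = λ/μ = 11.2/17.9 = 0.6257
For M/M/1: Wq = λ/(μ(μ-λ))
Wq = 11.2/(17.9 × (17.9-11.2))
Wq = 11.2/(17.9 × 6.70)
Wq = 0.09339 hours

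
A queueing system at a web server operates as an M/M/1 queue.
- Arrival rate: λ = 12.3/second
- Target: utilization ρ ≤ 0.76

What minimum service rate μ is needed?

ρ = λ/μ, so μ = λ/ρ
μ ≥ 12.3/0.76 = 16.1842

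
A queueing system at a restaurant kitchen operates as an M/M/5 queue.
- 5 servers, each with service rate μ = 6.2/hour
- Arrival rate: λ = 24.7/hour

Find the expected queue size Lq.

Traffic intensity: ρ = λ/(cμ) = 24.7/(5×6.2) = 0.7968
Since ρ = 0.7968 < 1, system is stable.
Offered load a = λ/μ = cρ = 24.7/6.2 = 3.9839
P₀ = [ Σₙ₌₀^4 aⁿ/n! + a^5/(5!(1-ρ)) ]⁻¹
Σ = a^0/0! + a^1/1! + a^2/2! + a^3/3! + a^4/4! = 1.000000 + 3.983871 + 7.935614 + 10.53815 + 10.49566 = 33.9533
a^5/(5!(1-ρ)) = 1003.5207/(120 × 0.2032258) = 41.1497
P₀ = 1/(33.9533 + 41.1497) = 0.01332
Lq = P₀·a^5·ρ / (5!(1-ρ)²) = 0.0133151 × 1003.5207 × 0.796774 / (120 × 0.0413007) = 2.1482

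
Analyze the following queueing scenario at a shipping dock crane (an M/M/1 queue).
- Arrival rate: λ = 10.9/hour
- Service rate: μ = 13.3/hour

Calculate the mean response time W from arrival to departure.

First, compute utilization: ρ = λ/μ = 10.9/13.3 = 0.8195
For M/M/1: W = 1/(μ-λ)
W = 1/(13.3-10.9) = 1/2.40
W = 0.4167 hours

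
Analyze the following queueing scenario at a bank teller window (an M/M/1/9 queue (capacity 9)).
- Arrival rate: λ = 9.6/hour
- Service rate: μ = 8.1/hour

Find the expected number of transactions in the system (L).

ρ = λ/μ = 9.6/8.1 = 1.185185
P₀ = (1-ρ)/(1-ρ^(K+1)) = (1-1.185185)/(1-1.185185^10) = -0.18518/-4.4684 = 0.04144
P_K = P₀×ρ^K = 0.04144 × 1.185185^9 = 0.04144 × 4.6140 = 0.1912
L = ρ[1 - (K+1)ρ^K + Kρ^(K+1)] / [(1-ρ)(1-ρ^(K+1))]
L = 1.185185 × (1 - 10×4.613976 + 9×5.468415) / ((1 - 1.185185) × (1 - 5.468415)) = 5.8379 transactions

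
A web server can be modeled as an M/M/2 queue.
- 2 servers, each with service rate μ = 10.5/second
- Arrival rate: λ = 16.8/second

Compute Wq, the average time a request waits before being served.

Traffic intensity: ρ = λ/(cμ) = 16.8/(2×10.5) = 0.8000
Since ρ = 0.8000 < 1, system is stable.
Offered load a = λ/μ = cρ = 16.8/10.5 = 1.6000
P₀ = [ Σₙ₌₀^1 aⁿ/n! + a^2/(2!(1-ρ)) ]⁻¹
Σ = a^0/0! + a^1/1! = 1.0000 + 1.6000 = 2.6000
a^2/(2!(1-ρ)) = 2.5600/(2 × 0.2000) = 6.4000
P₀ = 1/(2.6000 + 6.4000) = 0.1111
Lq = P₀·a^2·ρ / (2!(1-ρ)²) = 0.11111 × 2.5600 × 0.80000 / (2 × 0.040000) = 2.8444
Wq = Lq/λ = 2.8444/16.8 = 0.1693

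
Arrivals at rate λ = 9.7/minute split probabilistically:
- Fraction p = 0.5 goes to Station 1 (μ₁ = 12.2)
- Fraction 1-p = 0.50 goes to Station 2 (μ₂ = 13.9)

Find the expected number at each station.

Effective rates: λ₁ = 9.7×0.5 = 4.85, λ₂ = 9.7×0.50 = 4.85
Station 1: ρ₁ = 4.85/12.2 = 0.39754, L₁ = ρ₁/(1-ρ₁) = 0.39754/(1-0.39754) = 0.6599
Station 2: ρ₂ = 4.85/13.9 = 0.3489, L₂ = ρ₂/(1-ρ₂) = 0.3489/(1-0.3489) = 0.5359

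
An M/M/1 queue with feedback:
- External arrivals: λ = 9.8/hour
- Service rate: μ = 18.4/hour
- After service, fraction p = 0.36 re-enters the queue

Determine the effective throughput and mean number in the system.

Effective arrival rate: λ_eff = λ/(1-p) = 9.8/(1-0.36) = 9.8/0.64 = 15.3125
ρ = λ_eff/μ = 15.3125/18.4 = 0.8322
L = ρ/(1-ρ) = 0.8322/(1-0.8322) = 4.9595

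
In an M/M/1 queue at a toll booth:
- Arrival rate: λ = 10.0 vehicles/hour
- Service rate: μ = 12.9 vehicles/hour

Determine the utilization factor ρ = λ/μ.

Server utilization: ρ = λ/μ
ρ = 10.0/12.9 = 0.7752
The server is busy 77.52% of the time.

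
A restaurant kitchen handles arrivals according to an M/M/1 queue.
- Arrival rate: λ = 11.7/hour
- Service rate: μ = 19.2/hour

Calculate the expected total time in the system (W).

First, compute utilization: ρ = λ/μ = 11.7/19.2 = 0.6094
For M/M/1: W = 1/(μ-λ)
W = 1/(19.2-11.7) = 1/7.50
W = 0.1333 hours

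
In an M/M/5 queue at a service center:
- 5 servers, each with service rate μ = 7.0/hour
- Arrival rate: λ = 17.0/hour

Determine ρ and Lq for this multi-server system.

Traffic intensity: ρ = λ/(cμ) = 17.0/(5×7.0) = 0.4857
Since ρ = 0.4857 < 1, system is stable.
Offered load a = λ/μ = cρ = 17.0/7.0 = 2.4286
P₀ = [ Σₙ₌₀^4 aⁿ/n! + a^5/(5!(1-ρ)) ]⁻¹
Σ = a^0/0! + a^1/1! + a^2/2! + a^3/3! + a^4/4! = 1.00000 + 2.42857 + 2.94898 + 2.38727 + 1.44941 = 10.2142
a^5/(5!(1-ρ)) = 84.4801/(120 × 0.5143) = 1.3689
P₀ = 1/(10.2142 + 1.3689) = 0.08633
Lq = P₀·a^5·ρ / (5!(1-ρ)²) = 0.08633 × 84.4801 × 0.4857 / (120 × 0.2645) = 0.1116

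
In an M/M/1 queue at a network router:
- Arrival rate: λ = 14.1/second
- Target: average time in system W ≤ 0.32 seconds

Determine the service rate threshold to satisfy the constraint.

For M/M/1: W = 1/(μ-λ)
Need W ≤ 0.32, so 1/(μ-λ) ≤ 0.32
μ - λ ≥ 1/0.32 = 3.1250
μ ≥ 14.1 + 3.1250 = 17.2250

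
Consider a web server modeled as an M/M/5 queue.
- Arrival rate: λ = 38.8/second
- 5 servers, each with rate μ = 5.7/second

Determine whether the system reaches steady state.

Stability requires ρ = λ/(cμ) < 1
ρ = 38.8/(5 × 5.7) = 38.8/28.50 = 1.3614
Since 1.3614 ≥ 1, the system is UNSTABLE.
Need c > λ/μ = 38.8/5.7 = 6.81.
Minimum servers needed: c = 7.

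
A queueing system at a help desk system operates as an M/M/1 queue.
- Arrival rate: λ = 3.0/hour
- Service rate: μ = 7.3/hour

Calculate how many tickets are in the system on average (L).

ρ = λ/μ = 3.0/7.3 = 0.4110
For M/M/1: L = λ/(μ-λ)
L = 3.0/(7.3-3.0) = 3.0/4.30
L = 0.6977 tickets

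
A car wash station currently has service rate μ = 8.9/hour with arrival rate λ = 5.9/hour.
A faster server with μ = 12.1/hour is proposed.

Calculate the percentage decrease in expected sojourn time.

System 1: ρ₁ = 5.9/8.9 = 0.6629, W₁ = 1/(8.9-5.9) = 0.3333
System 2: ρ₂ = 5.9/12.1 = 0.4876, W₂ = 1/(12.1-5.9) = 0.1613
Improvement: (W₁-W₂)/W₁ = (0.3333-0.1613)/0.3333 = 51.61%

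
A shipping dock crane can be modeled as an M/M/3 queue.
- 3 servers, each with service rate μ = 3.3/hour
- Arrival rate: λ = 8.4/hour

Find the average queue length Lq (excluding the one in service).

Traffic intensity: ρ = λ/(cμ) = 8.4/(3×3.3) = 0.8485
Since ρ = 0.8485 < 1, system is stable.
Offered load a = λ/μ = cρ = 8.4/3.3 = 2.5455
P₀ = [ Σₙ₌₀^2 aⁿ/n! + a^3/(3!(1-ρ)) ]⁻¹
Σ = a^0/0! + a^1/1! + a^2/2! = 1.00000 + 2.54545 + 3.23967 = 6.7851
a^3/(3!(1-ρ)) = 16.49286/(6 × 0.1515152) = 18.1421
P₀ = 1/(6.7851 + 18.1421) = 0.04012
Lq = P₀·a^3·ρ / (3!(1-ρ)²) = 0.040117 × 16.4929 × 0.84848 / (6 × 0.022957) = 4.0757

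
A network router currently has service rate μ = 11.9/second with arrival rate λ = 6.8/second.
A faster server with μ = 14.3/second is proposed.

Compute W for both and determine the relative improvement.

System 1: ρ₁ = 6.8/11.9 = 0.5714, W₁ = 1/(11.9-6.8) = 0.19608
System 2: ρ₂ = 6.8/14.3 = 0.4755, W₂ = 1/(14.3-6.8) = 0.13333
Improvement: (W₁-W₂)/W₁ = (0.19608-0.13333)/0.19608 = 32.00%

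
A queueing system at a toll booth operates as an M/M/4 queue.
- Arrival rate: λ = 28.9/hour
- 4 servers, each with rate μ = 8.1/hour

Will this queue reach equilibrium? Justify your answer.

Stability requires ρ = λ/(cμ) < 1
ρ = 28.9/(4 × 8.1) = 28.9/32.40 = 0.8920
Since 0.8920 < 1, the system is STABLE.
The servers are busy 89.20% of the time.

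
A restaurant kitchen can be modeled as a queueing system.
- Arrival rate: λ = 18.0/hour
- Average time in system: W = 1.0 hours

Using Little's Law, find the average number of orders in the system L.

Little's Law: L = λW
L = 18.0 × 1.0 = 18.0000 orders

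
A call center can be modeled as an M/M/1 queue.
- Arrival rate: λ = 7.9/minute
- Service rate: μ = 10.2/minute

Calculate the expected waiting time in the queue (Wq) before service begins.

First, compute utilization: ρ = λ/μ = 7.9/10.2 = 0.7745
For M/M/1: Wq = λ/(μ(μ-λ))
Wq = 7.9/(10.2 × (10.2-7.9))
Wq = 7.9/(10.2 × 2.30)
Wq = 0.3367 minutes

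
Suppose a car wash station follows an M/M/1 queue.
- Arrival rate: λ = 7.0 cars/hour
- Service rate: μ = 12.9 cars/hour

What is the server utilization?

Server utilization: ρ = λ/μ
ρ = 7.0/12.9 = 0.5426
The server is busy 54.26% of the time.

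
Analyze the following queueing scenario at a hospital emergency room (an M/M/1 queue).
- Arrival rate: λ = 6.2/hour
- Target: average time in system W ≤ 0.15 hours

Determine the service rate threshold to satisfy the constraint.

For M/M/1: W = 1/(μ-λ)
Need W ≤ 0.15, so 1/(μ-λ) ≤ 0.15
μ - λ ≥ 1/0.15 = 6.6667
μ ≥ 6.2 + 6.6667 = 12.8667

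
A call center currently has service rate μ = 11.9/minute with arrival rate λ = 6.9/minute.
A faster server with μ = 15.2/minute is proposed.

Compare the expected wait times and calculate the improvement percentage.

System 1: ρ₁ = 6.9/11.9 = 0.5798, W₁ = 1/(11.9-6.9) = 0.20000
System 2: ρ₂ = 6.9/15.2 = 0.4539, W₂ = 1/(15.2-6.9) = 0.12048
Improvement: (W₁-W₂)/W₁ = (0.20000-0.12048)/0.20000 = 39.76%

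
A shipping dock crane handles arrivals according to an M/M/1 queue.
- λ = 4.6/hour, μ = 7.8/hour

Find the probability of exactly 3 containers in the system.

ρ = λ/μ = 4.6/7.8 = 0.58974
P(n) = (1-ρ)ρⁿ
P(3) = (1-0.58974) × 0.58974^3
P(3) = 0.4103 × 0.2051
P(3) = 0.08415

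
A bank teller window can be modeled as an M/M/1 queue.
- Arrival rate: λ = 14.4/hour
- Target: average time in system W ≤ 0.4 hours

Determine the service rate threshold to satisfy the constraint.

For M/M/1: W = 1/(μ-λ)
Need W ≤ 0.4, so 1/(μ-λ) ≤ 0.4
μ - λ ≥ 1/0.4 = 2.5000
μ ≥ 14.4 + 2.5000 = 16.9000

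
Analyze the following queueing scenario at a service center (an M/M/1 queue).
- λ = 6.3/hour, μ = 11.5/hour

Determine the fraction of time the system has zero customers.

ρ = λ/μ = 6.3/11.5 = 0.5478
P(0) = 1 - ρ = 1 - 0.5478 = 0.4522
The server is idle 45.22% of the time.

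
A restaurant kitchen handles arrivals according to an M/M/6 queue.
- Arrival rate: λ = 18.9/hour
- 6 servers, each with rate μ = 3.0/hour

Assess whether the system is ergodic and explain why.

Stability requires ρ = λ/(cμ) < 1
ρ = 18.9/(6 × 3.0) = 18.9/18.00 = 1.0500
Since 1.0500 ≥ 1, the system is UNSTABLE.
Need c > λ/μ = 18.9/3.0 = 6.30.
Minimum servers needed: c = 7.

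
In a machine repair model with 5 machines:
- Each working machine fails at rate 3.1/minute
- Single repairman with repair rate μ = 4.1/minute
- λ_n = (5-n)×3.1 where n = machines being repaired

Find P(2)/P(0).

P(2)/P(0) = ∏_{i=0}^{2-1} λ_i/μ_{i+1}
= (5-0)×3.1/4.1 × (5-1)×3.1/4.1
= 11.4337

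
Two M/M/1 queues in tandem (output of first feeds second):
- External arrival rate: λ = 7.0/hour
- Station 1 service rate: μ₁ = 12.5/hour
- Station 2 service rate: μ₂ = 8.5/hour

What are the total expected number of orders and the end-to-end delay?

By Jackson's theorem, each station behaves as independent M/M/1.
Station 1: ρ₁ = 7.0/12.5 = 0.5600, L₁ = ρ₁/(1-ρ₁) = λ/(μ₁-λ) = 7.0/5.50 = 1.2727
Station 2: ρ₂ = 7.0/8.5 = 0.8235, L₂ = ρ₂/(1-ρ₂) = λ/(μ₂-λ) = 7.0/1.50 = 4.6667
Total: L = L₁ + L₂ = 1.2727 + 4.6667 = 5.9394
W = L/λ = 5.9394/7.0 = 0.8485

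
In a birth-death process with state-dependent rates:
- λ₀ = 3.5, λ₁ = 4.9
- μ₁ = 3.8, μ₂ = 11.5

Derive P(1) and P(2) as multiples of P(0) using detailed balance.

Balance equations:
State 0: λ₀P₀ = μ₁P₁ → P₁ = (λ₀/μ₁)P₀ = (3.5/3.8)P₀ = 0.9211P₀
State 1: P₂ = (λ₀λ₁)/(μ₁μ₂)P₀ = (3.5×4.9)/(3.8×11.5)P₀ = 0.3924P₀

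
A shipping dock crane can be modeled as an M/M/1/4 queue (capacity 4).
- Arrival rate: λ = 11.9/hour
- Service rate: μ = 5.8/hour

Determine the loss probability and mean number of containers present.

ρ = λ/μ = 11.9/5.8 = 2.0517
P₀ = (1-ρ)/(1-ρ^(K+1)) = (1-2.0517)/(1-2.0517^5) = -1.0517/-35.3554 = 0.02975
P_K = P₀×ρ^K = 0.029746 × 2.0517^4 = 0.029746 × 17.7197 = 0.5271
Blocking probability P_4 = 0.5271 (52.71%)
L = ρ[1 - (K+1)ρ^K + Kρ^(K+1)] / [(1-ρ)(1-ρ^(K+1))]
L = 2.0517 × (1 - 5×17.7197 + 4×36.3554) / ((1 - 2.0517) × (1 - 36.3554)) = 3.1906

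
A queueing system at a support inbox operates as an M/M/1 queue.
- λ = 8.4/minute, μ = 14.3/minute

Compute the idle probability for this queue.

ρ = λ/μ = 8.4/14.3 = 0.5874
P(0) = 1 - ρ = 1 - 0.5874 = 0.4126
The server is idle 41.26% of the time.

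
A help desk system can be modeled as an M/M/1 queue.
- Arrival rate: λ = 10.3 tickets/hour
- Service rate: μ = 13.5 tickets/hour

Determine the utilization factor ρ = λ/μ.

Server utilization: ρ = λ/μ
ρ = 10.3/13.5 = 0.7630
The server is busy 76.30% of the time.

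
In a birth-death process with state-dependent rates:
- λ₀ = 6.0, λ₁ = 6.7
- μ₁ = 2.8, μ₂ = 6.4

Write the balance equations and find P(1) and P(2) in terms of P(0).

Balance equations:
State 0: λ₀P₀ = μ₁P₁ → P₁ = (λ₀/μ₁)P₀ = (6.0/2.8)P₀ = 2.1429P₀
State 1: P₂ = (λ₀λ₁)/(μ₁μ₂)P₀ = (6.0×6.7)/(2.8×6.4)P₀ = 2.2433P₀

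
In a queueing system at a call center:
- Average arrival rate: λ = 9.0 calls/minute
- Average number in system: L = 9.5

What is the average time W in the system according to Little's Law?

Little's Law: L = λW, so W = L/λ
W = 9.5/9.0 = 1.0556 minutes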